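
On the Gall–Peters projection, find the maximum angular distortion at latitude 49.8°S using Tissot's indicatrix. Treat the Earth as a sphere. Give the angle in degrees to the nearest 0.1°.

10.4°

Gall–Peters is a cylindrical equal-area projection with standard parallels at ±45°. For cylindrical equal-area with standard parallel φ₀, h = cos φ / cos φ₀ and k = cos φ₀ / cos φ, so h·k = 1.
At 49.8°: h = 0.9128, k = 1.096; principal scales a = 1.096, b = 0.9128.
sin(ω/2) = (a − b)/(a + b) = 0.1827/2.008 = 0.09097, so ω = 2 arcsin(0.09097) ≈ 10.4°.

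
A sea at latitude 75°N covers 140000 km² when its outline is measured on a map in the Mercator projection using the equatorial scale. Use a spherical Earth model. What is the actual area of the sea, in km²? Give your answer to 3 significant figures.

9380 km²

For Mercator, h = k = sec φ (a conformal cylindrical projection has a single point scale, 1/cos φ).
Areal scale = k² = sec²φ = 1/cos²(75°) = 1/0.2588² = 14.93.
True area = apparent / (areal scale) = 140000 / 14.93 ≈ 9380 km².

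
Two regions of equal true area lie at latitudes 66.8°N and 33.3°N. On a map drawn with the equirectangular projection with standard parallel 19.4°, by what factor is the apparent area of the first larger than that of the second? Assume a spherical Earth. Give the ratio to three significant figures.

In the equirectangular projection with standard parallel φ₀ = 19.4° (x = Rλ cos φ₀, y = Rφ), meridians are true-scale (h = 1) and the parallel scale is k = cos φ₀ / cos φ.
Areal scale at 66.8°: h·k = 1.000 × 2.394 = 2.394.
Areal scale at 33.3°: h·k = 1.000 × 1.129 = 1.129.
Ratio = 2.394/1.129 ≈ 2.12.

2.12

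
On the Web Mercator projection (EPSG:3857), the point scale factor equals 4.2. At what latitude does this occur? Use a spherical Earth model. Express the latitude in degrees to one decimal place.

76.2°

Mercator scale is k = sec φ = 1/cos φ.
1/cos φ = 4.2  ⇒  cos φ = 0.2381  ⇒  φ = arccos(0.2381) ≈ 76.2°.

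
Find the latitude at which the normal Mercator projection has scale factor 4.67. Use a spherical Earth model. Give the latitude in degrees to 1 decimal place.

77.6°

Mercator scale is k = sec φ = 1/cos φ.
1/cos φ = 4.67  ⇒  cos φ = 0.2141  ⇒  φ = arccos(0.2141) ≈ 77.6°.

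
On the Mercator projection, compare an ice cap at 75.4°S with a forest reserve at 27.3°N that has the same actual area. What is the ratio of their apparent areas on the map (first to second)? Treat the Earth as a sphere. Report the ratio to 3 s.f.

Mercator is conformal with k = sec φ, so areal scale = k² = sec²φ.
At 75.4°: sec²(75.4°) = 1/0.2521² = 15.74.
At 27.3°: sec²(27.3°) = 1/0.8886² = 1.266.
Ratio = 15.74/1.266 = cos²(27.3°)/cos²(75.4°) ≈ 12.4.

12.4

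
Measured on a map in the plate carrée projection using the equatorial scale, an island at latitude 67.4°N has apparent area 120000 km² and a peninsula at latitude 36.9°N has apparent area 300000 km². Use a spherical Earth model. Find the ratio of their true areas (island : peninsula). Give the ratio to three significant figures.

0.192

On the plate carrée, areal scale = h·k = 1 × sec φ, so true area = apparent × cos φ.
True area of island: 120000 × cos(67.4°) = 120000 × 0.3843 = 46120 km².
True area of peninsula: 300000 × cos(36.9°) = 300000 × 0.7997 = 239900 km².
Ratio = 46120 / 239900 ≈ 0.192.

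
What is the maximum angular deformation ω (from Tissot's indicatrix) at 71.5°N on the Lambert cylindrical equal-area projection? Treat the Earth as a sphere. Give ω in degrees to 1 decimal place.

109.6°

The Lambert cylindrical equal-area projection is the cylindrical equal-area projection with its standard parallel at the equator (φ₀ = 0). A cylindrical equal-area projection with standard parallel φ₀ has meridian scale h = cos φ / cos φ₀ and parallel scale k = cos φ₀ / cos φ (so areas are preserved, h·k = 1).
At 71.5°: h = 0.3173, k = 3.152; principal scales a = 3.152, b = 0.3173.
sin(ω/2) = (a − b)/(a + b) = 2.834/3.469 = 0.8171, so ω = 2 arcsin(0.8171) ≈ 109.6°.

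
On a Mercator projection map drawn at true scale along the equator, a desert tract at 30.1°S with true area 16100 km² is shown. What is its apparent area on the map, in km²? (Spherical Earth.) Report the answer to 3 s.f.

For Mercator, h = k = sec φ (a conformal cylindrical projection has a single point scale, 1/cos φ).
Areal scale = k² = sec²φ = 1/cos²(30.1°) = 1/0.8652² = 1.336.
Apparent area = 16100 × 1.336 ≈ 21500 km².

21500 km²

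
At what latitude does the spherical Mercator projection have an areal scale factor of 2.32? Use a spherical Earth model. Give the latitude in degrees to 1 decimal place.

Mercator areal scale is sec²φ.
sec²φ = 2.32  ⇒  cos²φ = 0.4310  ⇒  cos φ = 0.6565.
φ = arccos(0.6565) ≈ 49.0°.

49.0°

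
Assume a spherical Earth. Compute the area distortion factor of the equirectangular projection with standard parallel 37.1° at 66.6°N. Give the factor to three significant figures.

2.01

In the equirectangular projection with standard parallel φ₀ = 37.1° (x = Rλ cos φ₀, y = Rφ), meridians are true-scale (h = 1) and the parallel scale is k = cos φ₀ / cos φ.
Areal scale = h·k = 1 × cos φ₀ / cos φ; at 66.6°, h = 1.000, k = 2.008, so h·k = 2.008.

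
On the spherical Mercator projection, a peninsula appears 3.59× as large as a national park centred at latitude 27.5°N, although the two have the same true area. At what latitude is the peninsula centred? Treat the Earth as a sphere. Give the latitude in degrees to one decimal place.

Mercator areal scale is sec²φ, so apparent-area ratio = sec²φ₁ / sec²φ₂ = cos²φ₂ / cos²φ₁.
cos²φ₂ / cos²φ₁ = 3.59  ⇒  cos φ₁ = cos 27.5° / √3.59 = 0.8870/1.895 = 0.4681.
φ₁ = arccos(0.4681) ≈ 62.1°.

62.1°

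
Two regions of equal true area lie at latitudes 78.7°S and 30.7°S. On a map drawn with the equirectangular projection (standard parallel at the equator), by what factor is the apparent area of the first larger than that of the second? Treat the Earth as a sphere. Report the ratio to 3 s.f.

4.39

For the equirectangular projection with φ₀ = 0 (plate carrée), h = 1 along meridians and k = sec φ along parallels.
Areal scale at 78.7°: h·k = 1.000 × 5.103 = 5.103.
Areal scale at 30.7°: h·k = 1.000 × 1.163 = 1.163.
Ratio = 5.103/1.163 ≈ 4.39.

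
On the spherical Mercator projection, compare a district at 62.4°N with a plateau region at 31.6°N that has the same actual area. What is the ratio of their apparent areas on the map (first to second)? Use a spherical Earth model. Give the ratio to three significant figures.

3.38

Mercator areal scale is sec²φ.
At 62.4°: sec²(62.4°) = 1/0.4633² = 4.659.
At 31.6°: sec²(31.6°) = 1/0.8517² = 1.378.
Ratio = 4.659/1.378 = cos²(31.6°)/cos²(62.4°) ≈ 3.38.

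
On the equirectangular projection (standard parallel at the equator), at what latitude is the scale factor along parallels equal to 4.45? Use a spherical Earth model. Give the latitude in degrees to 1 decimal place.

77.0°

Plate carrée: h = 1, k = sec φ along parallels.
sec φ = 4.45  ⇒  cos φ = 0.2247  ⇒  φ ≈ 77.0°.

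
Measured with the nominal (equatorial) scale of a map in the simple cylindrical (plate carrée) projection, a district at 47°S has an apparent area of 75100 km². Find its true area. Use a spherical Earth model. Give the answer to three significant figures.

Plate carrée maps x = Rλ, y = Rφ. The meridian scale is h = 1 and the parallel scale is k = 1/cos φ = sec φ.
Areal scale = h·k = 1 × sec φ; at 47°, h = 1.000, k = 1.466, so h·k = 1.466.
True area = apparent / (areal scale) = 75100 / 1.466 ≈ 51200 km².

51200 km²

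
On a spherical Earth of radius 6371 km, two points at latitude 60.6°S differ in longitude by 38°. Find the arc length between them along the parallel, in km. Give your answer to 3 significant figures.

Arc length along a parallel = R cos φ · Δλ (with Δλ in radians).
= 6371 × cos 60.6° × (38° × π/180) = 6371 × 0.4909 × 0.6632 ≈ 2070 km.

2070 km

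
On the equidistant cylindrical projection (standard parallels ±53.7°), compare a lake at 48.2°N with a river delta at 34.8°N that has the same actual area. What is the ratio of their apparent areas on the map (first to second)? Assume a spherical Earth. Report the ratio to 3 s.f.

1.23

The equidistant cylindrical projection with φ₀ = 53.7° has h = 1 (meridians true) and k = cos φ₀ / cos φ along parallels.
Areal scale at 48.2°: h·k = 1.000 × 0.8882 = 0.8882.
Areal scale at 34.8°: h·k = 1.000 × 0.7210 = 0.7210.
Ratio = 0.8882/0.7210 ≈ 1.23.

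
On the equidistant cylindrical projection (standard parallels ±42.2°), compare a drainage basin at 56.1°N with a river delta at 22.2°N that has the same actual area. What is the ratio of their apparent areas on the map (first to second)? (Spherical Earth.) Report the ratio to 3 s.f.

1.66

With standard parallel φ₀ = 42.2°, the equirectangular projection gives x = Rλ cos φ₀, y = Rφ, so h = 1 and k = cos 42.2° / cos φ.
Areal scale at 56.1°: h·k = 1.000 × 1.328 = 1.328.
Areal scale at 22.2°: h·k = 1.000 × 0.8001 = 0.8001.
Ratio = 1.328/0.8001 ≈ 1.66.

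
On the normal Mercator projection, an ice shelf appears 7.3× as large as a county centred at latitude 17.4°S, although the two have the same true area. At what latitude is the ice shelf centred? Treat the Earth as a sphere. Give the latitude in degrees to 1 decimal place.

69.3°

For equal true areas on Mercator, apparent areas scale as sec²φ, so the ratio is cos²φ₂ / cos²φ₁.
cos²φ₂ / cos²φ₁ = 7.3  ⇒  cos φ₁ = cos 17.4° / √7.3 = 0.9542/2.702 = 0.3532.
φ₁ = arccos(0.3532) ≈ 69.3°.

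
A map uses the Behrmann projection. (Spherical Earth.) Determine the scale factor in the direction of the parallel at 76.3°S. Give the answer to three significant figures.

Behrmann is a cylindrical equal-area projection with standard parallels at ±30°. A cylindrical equal-area projection with standard parallel φ₀ has meridian scale h = cos φ / cos φ₀ and parallel scale k = cos φ₀ / cos φ (so areas are preserved, h·k = 1).
k = cos 30° / cos 76.3° = 0.8660/0.2368 = 3.657.

3.66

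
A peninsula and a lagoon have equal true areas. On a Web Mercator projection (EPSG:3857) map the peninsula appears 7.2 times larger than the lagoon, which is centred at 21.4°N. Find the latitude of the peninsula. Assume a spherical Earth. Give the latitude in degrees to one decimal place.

On Mercator, (apparent₁)/(apparent₂) = sec²φ₁ / sec²φ₂ when true areas are equal.
cos²φ₂ / cos²φ₁ = 7.2  ⇒  cos φ₁ = cos 21.4° / √7.2 = 0.9311/2.683 = 0.3470.
φ₁ = arccos(0.3470) ≈ 69.7°.

69.7°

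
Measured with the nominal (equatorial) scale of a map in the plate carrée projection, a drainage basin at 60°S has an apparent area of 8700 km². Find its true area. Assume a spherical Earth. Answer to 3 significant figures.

For the equirectangular projection with φ₀ = 0 (plate carrée), h = 1 along meridians and k = sec φ along parallels.
Areal scale = h·k = 1 × sec φ; at 60°, h = 1.000, k = 2.000, so h·k = 2.000.
True area = apparent / (areal scale) = 8700 / 2.000 ≈ 4350 km².

4350 km²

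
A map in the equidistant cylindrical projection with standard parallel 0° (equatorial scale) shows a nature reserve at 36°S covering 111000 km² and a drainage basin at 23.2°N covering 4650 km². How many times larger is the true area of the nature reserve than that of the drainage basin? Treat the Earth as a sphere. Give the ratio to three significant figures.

21.0

Plate carrée has h = 1 and k = sec φ, giving areal scale sec φ; true area = (apparent area) · cos φ.
True area of nature reserve: 111000 × cos(36°) = 111000 × 0.8090 = 89800 km².
True area of drainage basin: 4650 × cos(23.2°) = 4650 × 0.9191 = 4274 km².
Ratio = 89800 / 4274 ≈ 21.0.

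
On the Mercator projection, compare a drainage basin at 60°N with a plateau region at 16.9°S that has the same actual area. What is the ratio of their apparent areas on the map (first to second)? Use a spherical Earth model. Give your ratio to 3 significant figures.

Mercator is conformal with k = sec φ, so areal scale = k² = sec²φ.
At 60°: sec²(60°) = 1/0.5000² = 4.000.
At 16.9°: sec²(16.9°) = 1/0.9568² = 1.092.
Ratio = 4.000/1.092 = cos²(16.9°)/cos²(60°) ≈ 3.66.

3.66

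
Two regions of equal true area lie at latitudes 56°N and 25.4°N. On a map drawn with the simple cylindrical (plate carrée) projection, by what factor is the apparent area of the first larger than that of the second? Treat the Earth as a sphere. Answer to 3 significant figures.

1.62

For the equirectangular projection with φ₀ = 0 (plate carrée), h = 1 along meridians and k = sec φ along parallels.
Areal scale at 56°: h·k = 1.000 × 1.788 = 1.788.
Areal scale at 25.4°: h·k = 1.000 × 1.107 = 1.107.
Ratio = 1.788/1.107 ≈ 1.62.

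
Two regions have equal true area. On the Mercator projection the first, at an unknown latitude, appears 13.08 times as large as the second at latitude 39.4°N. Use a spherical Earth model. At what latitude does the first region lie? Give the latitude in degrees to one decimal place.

77.7°

For equal true areas on Mercator, apparent areas scale as sec²φ, so the ratio is cos²φ₂ / cos²φ₁.
cos²φ₂ / cos²φ₁ = 13.08  ⇒  cos φ₁ = cos 39.4° / √13.08 = 0.7727/3.617 = 0.2137.
φ₁ = arccos(0.2137) ≈ 77.7°.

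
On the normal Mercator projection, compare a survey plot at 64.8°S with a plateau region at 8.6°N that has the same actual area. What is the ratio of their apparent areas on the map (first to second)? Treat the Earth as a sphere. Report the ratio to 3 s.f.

Mercator areal scale is sec²φ.
At 64.8°: sec²(64.8°) = 1/0.4258² = 5.516.
At 8.6°: sec²(8.6°) = 1/0.9888² = 1.023.
Ratio = 5.516/1.023 = cos²(8.6°)/cos²(64.8°) ≈ 5.39.

5.39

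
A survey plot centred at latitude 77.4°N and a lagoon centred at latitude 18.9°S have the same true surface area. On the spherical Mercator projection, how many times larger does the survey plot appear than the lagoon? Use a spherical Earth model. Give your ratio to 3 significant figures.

Mercator areal scale is sec²φ.
At 77.4°: sec²(77.4°) = 1/0.2181² = 21.01.
At 18.9°: sec²(18.9°) = 1/0.9461² = 1.117.
Ratio = 21.01/1.117 = cos²(18.9°)/cos²(77.4°) ≈ 18.8.

18.8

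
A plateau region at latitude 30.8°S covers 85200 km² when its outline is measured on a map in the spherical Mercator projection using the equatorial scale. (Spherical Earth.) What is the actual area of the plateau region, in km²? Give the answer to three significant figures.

Mercator is conformal, so the point scale is isotropic: h = k = sec φ = 1/cos φ.
Areal scale = k² = sec²φ = 1/cos²(30.8°) = 1/0.8590² = 1.355.
True area = apparent / (areal scale) = 85200 / 1.355 ≈ 62900 km².

62900 km²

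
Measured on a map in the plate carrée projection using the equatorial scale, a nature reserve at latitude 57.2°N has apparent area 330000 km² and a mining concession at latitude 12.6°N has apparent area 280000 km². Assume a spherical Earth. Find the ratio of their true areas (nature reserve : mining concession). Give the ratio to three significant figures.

On the plate carrée, areal scale = h·k = 1 × sec φ, so true area = apparent × cos φ.
True area of nature reserve: 330000 × cos(57.2°) = 330000 × 0.5417 = 178800 km².
True area of mining concession: 280000 × cos(12.6°) = 280000 × 0.9759 = 273300 km².
Ratio = 178800 / 273300 ≈ 0.654.

0.654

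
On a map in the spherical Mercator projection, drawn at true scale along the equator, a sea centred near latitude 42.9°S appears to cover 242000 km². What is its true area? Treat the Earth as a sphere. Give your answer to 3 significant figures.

130000 km²

For Mercator, h = k = sec φ (a conformal cylindrical projection has a single point scale, 1/cos φ).
Areal scale = k² = sec²φ = 1/cos²(42.9°) = 1/0.7325² = 1.864.
True area = apparent / (areal scale) = 242000 / 1.864 ≈ 130000 km².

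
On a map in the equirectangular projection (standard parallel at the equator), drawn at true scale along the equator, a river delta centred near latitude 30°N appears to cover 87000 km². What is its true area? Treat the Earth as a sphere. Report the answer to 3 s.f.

75300 km²

In the plate carrée (x = Rλ, y = Rφ), meridians are true-scale (h = 1) and parallels are stretched by k = sec φ.
Areal scale = h·k = 1 × sec φ; at 30°, h = 1.000, k = 1.155, so h·k = 1.155.
True area = apparent / (areal scale) = 87000 / 1.155 ≈ 75300 km².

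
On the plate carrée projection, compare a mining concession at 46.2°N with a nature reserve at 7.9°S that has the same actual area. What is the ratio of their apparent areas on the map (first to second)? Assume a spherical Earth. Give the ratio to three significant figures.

1.43

In the plate carrée (x = Rλ, y = Rφ), meridians are true-scale (h = 1) and parallels are stretched by k = sec φ.
Areal scale at 46.2°: h·k = 1.000 × 1.445 = 1.445.
Areal scale at 7.9°: h·k = 1.000 × 1.010 = 1.010.
Ratio = 1.445/1.010 ≈ 1.43.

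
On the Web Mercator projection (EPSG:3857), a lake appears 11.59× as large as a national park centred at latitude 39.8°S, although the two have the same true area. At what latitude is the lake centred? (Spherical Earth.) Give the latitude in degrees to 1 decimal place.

77.0°

For equal true areas on Mercator, apparent areas scale as sec²φ, so the ratio is cos²φ₂ / cos²φ₁.
cos²φ₂ / cos²φ₁ = 11.59  ⇒  cos φ₁ = cos 39.8° / √11.59 = 0.7683/3.404 = 0.2257.
φ₁ = arccos(0.2257) ≈ 77.0°.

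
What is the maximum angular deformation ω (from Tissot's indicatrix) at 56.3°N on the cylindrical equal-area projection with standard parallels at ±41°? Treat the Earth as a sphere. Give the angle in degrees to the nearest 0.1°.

Cylindrical equal-area (φ₀ = 41°): h = cos φ / cos 41° along meridians, k = cos 41° / cos φ along parallels; h·k = 1.
At 56.3°: h = 0.7352, k = 1.360; principal scales a = 1.360, b = 0.7352.
sin(ω/2) = (a − b)/(a + b) = 0.6250/2.095 = 0.2983, so ω = 2 arcsin(0.2983) ≈ 34.7°.

34.7°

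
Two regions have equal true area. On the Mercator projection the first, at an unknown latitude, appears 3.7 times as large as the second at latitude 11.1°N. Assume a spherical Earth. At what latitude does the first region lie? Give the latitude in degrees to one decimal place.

59.3°

For equal true areas on Mercator, apparent areas scale as sec²φ, so the ratio is cos²φ₂ / cos²φ₁.
cos²φ₂ / cos²φ₁ = 3.7  ⇒  cos φ₁ = cos 11.1° / √3.7 = 0.9813/1.924 = 0.5101.
φ₁ = arccos(0.5101) ≈ 59.3°.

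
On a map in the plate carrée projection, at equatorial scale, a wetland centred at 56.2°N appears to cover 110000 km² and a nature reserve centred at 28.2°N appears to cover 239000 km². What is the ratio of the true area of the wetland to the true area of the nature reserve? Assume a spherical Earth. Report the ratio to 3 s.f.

0.291

On the plate carrée, areal scale = h·k = 1 × sec φ, so true area = apparent × cos φ.
True area of wetland: 110000 × cos(56.2°) = 110000 × 0.5563 = 61190 km².
True area of nature reserve: 239000 × cos(28.2°) = 239000 × 0.8813 = 210600 km².
Ratio = 61190 / 210600 ≈ 0.291.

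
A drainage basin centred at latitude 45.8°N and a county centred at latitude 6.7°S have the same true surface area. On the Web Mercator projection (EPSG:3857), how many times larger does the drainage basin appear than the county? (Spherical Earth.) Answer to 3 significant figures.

2.03

On Mercator, area is exaggerated by sec²φ = 1/cos²φ.
At 45.8°: sec²(45.8°) = 1/0.6972² = 2.057.
At 6.7°: sec²(6.7°) = 1/0.9932² = 1.014.
Ratio = 2.057/1.014 = cos²(6.7°)/cos²(45.8°) ≈ 2.03.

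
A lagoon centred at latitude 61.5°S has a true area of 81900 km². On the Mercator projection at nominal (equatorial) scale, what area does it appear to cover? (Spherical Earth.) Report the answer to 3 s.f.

360000 km²

Mercator is conformal, so the point scale is isotropic: h = k = sec φ = 1/cos φ.
Areal scale = k² = sec²φ = 1/cos²(61.5°) = 1/0.4772² = 4.392.
Apparent area = 81900 × 4.392 ≈ 360000 km².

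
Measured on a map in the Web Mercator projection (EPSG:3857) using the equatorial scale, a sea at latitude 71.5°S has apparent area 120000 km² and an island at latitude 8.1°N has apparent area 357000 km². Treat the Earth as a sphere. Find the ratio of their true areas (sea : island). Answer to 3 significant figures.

0.0345

Mercator's areal exaggeration is sec²φ; hence true area = (apparent area) · cos²φ.
True area of sea: 120000 × cos²(71.5°) = 120000 × 0.1007 = 12080 km².
True area of island: 357000 × cos²(8.1°) = 357000 × 0.9801 = 349900 km².
Ratio = 12080 / 349900 ≈ 0.0345.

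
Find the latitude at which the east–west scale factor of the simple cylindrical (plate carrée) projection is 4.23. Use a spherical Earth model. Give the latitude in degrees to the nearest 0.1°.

76.3°

Plate carrée: h = 1, k = sec φ along parallels.
sec φ = 4.23  ⇒  cos φ = 0.2364  ⇒  φ ≈ 76.3°.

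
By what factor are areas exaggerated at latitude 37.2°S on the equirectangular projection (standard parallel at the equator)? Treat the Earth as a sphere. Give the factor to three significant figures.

For the equirectangular projection with φ₀ = 0 (plate carrée), h = 1 along meridians and k = sec φ along parallels.
Areal scale = h·k = 1 × sec φ; at 37.2°, h = 1.000, k = 1.255, so h·k = 1.255.

1.26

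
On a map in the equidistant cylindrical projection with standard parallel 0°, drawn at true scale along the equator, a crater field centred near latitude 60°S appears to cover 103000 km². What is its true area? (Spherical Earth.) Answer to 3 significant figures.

51500 km²

In the plate carrée (x = Rλ, y = Rφ), meridians are true-scale (h = 1) and parallels are stretched by k = sec φ.
Areal scale = h·k = 1 × sec φ; at 60°, h = 1.000, k = 2.000, so h·k = 2.000.
True area = apparent / (areal scale) = 103000 / 2.000 ≈ 51500 km².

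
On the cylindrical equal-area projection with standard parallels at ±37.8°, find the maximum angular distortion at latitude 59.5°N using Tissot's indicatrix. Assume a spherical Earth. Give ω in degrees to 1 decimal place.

A cylindrical equal-area projection with standard parallel φ₀ has meridian scale h = cos φ / cos φ₀ and parallel scale k = cos φ₀ / cos φ (so areas are preserved, h·k = 1).
At 59.5°: h = 0.6423, k = 1.557; principal scales a = 1.557, b = 0.6423.
sin(ω/2) = (a − b)/(a + b) = 0.9145/2.199 = 0.4158, so ω = 2 arcsin(0.4158) ≈ 49.1°.

49.1°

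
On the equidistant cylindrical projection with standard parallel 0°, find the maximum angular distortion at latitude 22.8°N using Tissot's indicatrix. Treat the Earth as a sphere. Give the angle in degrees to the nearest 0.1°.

4.7°

In the plate carrée (x = Rλ, y = Rφ), meridians are true-scale (h = 1) and parallels are stretched by k = sec φ.
At 22.8°: h = 1.000, k = 1.085; principal scales a = 1.085, b = 1.000.
sin(ω/2) = (a − b)/(a + b) = 0.08476/2.085 = 0.04066, so ω = 2 arcsin(0.04066) ≈ 4.7°.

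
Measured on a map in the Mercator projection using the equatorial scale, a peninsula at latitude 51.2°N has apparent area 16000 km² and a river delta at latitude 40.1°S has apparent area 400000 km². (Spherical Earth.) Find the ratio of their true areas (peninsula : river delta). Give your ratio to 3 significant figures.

Since Mercator area scale is 1/cos²φ, the true area equals the apparent area multiplied by cos²φ.
True area of peninsula: 16000 × cos²(51.2°) = 16000 × 0.3926 = 6282 km².
True area of river delta: 400000 × cos²(40.1°) = 400000 × 0.5851 = 234000 km².
Ratio = 6282 / 234000 ≈ 0.0268.

0.0268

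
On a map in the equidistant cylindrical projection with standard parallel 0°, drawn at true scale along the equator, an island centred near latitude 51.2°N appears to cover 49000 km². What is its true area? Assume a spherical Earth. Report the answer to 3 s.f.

30700 km²

Plate carrée maps x = Rλ, y = Rφ. The meridian scale is h = 1 and the parallel scale is k = 1/cos φ = sec φ.
Areal scale = h·k = 1 × sec φ; at 51.2°, h = 1.000, k = 1.596, so h·k = 1.596.
True area = apparent / (areal scale) = 49000 / 1.596 ≈ 30700 km².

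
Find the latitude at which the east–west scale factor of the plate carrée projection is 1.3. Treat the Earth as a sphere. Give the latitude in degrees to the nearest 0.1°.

39.7°

Plate carrée: h = 1, k = sec φ along parallels.
sec φ = 1.3  ⇒  cos φ = 0.7692  ⇒  φ ≈ 39.7°.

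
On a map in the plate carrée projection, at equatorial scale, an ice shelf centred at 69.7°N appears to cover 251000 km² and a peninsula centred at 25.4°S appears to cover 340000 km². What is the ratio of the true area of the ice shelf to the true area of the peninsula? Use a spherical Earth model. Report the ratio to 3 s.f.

0.284

On the plate carrée, areal scale = h·k = 1 × sec φ, so true area = apparent × cos φ.
True area of ice shelf: 251000 × cos(69.7°) = 251000 × 0.3469 = 87080 km².
True area of peninsula: 340000 × cos(25.4°) = 340000 × 0.9033 = 307100 km².
Ratio = 87080 / 307100 ≈ 0.284.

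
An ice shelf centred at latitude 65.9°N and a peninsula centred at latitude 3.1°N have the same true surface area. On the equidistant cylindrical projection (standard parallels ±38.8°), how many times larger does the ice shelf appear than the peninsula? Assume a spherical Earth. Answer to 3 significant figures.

2.45

With standard parallel φ₀ = 38.8°, the equirectangular projection gives x = Rλ cos φ₀, y = Rφ, so h = 1 and k = cos 38.8° / cos φ.
Areal scale at 65.9°: h·k = 1.000 × 1.909 = 1.909.
Areal scale at 3.1°: h·k = 1.000 × 0.7805 = 0.7805.
Ratio = 1.909/0.7805 ≈ 2.45.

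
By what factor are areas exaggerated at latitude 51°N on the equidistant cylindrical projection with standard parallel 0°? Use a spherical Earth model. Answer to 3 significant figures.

1.59

For the equirectangular projection with φ₀ = 0 (plate carrée), h = 1 along meridians and k = sec φ along parallels.
Areal scale = h·k = 1 × sec φ; at 51°, h = 1.000, k = 1.589, so h·k = 1.589.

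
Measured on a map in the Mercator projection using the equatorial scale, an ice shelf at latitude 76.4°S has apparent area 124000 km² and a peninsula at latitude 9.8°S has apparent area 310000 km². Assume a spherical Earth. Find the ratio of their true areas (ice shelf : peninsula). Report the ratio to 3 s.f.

0.0228

On Mercator the areal scale is sec²φ, so true area = apparent × cos²φ.
True area of ice shelf: 124000 × cos²(76.4°) = 124000 × 0.05529 = 6856 km².
True area of peninsula: 310000 × cos²(9.8°) = 310000 × 0.9710 = 301000 km².
Ratio = 6856 / 301000 ≈ 0.0228.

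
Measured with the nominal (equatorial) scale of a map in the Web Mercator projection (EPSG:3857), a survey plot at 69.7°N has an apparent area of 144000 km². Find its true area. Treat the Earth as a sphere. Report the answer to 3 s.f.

For Mercator, h = k = sec φ (a conformal cylindrical projection has a single point scale, 1/cos φ).
Areal scale = k² = sec²φ = 1/cos²(69.7°) = 1/0.3469² = 8.308.
True area = apparent / (areal scale) = 144000 / 8.308 ≈ 17300 km².

17300 km²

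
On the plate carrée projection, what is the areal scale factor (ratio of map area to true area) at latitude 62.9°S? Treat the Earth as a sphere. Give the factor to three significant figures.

2.20

In the plate carrée (x = Rλ, y = Rφ), meridians are true-scale (h = 1) and parallels are stretched by k = sec φ.
Areal scale = h·k = 1 × sec φ; at 62.9°, h = 1.000, k = 2.195, so h·k = 2.195.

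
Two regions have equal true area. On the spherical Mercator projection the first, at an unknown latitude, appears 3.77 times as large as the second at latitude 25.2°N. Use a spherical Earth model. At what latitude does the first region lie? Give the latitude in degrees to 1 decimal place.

62.2°

For equal true areas on Mercator, apparent areas scale as sec²φ, so the ratio is cos²φ₂ / cos²φ₁.
cos²φ₂ / cos²φ₁ = 3.77  ⇒  cos φ₁ = cos 25.2° / √3.77 = 0.9048/1.942 = 0.4660.
φ₁ = arccos(0.4660) ≈ 62.2°.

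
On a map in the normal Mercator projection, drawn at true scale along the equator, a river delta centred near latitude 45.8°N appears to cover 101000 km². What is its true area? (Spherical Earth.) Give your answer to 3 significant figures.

The Mercator projection is conformal; its linear scale factor is the same in every direction and equals sec φ = 1/cos φ.
Areal scale = k² = sec²φ = 1/cos²(45.8°) = 1/0.6972² = 2.057.
True area = apparent / (areal scale) = 101000 / 2.057 ≈ 49100 km².

49100 km²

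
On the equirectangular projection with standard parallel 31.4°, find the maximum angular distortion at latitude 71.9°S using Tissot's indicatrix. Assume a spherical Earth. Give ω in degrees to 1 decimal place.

55.6°

With standard parallel φ₀ = 31.4°, the equirectangular projection gives x = Rλ cos φ₀, y = Rφ, so h = 1 and k = cos 31.4° / cos φ.
At 71.9°: h = 1.000, k = 2.747; principal scales a = 2.747, b = 1.000.
sin(ω/2) = (a − b)/(a + b) = 1.747/3.747 = 0.4663, so ω = 2 arcsin(0.4663) ≈ 55.6°.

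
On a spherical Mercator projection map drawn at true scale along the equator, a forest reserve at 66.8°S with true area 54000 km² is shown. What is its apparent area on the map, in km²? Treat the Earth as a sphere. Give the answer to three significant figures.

348000 km²

Mercator is conformal, so the point scale is isotropic: h = k = sec φ = 1/cos φ.
Areal scale = k² = sec²φ = 1/cos²(66.8°) = 1/0.3939² = 6.444.
Apparent area = 54000 × 6.444 ≈ 348000 km².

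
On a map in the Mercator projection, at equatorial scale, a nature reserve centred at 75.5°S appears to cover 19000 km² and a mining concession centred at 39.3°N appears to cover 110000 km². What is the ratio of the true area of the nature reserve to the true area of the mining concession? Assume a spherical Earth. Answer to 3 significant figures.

Mercator's areal exaggeration is sec²φ; hence true area = (apparent area) · cos²φ.
True area of nature reserve: 19000 × cos²(75.5°) = 19000 × 0.06269 = 1191 km².
True area of mining concession: 110000 × cos²(39.3°) = 110000 × 0.5988 = 65870 km².
Ratio = 1191 / 65870 ≈ 0.0181.

0.0181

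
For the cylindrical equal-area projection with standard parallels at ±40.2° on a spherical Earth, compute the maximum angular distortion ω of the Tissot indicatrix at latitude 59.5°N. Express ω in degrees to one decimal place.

45.6°

Cylindrical equal-area (φ₀ = 40.2°): h = cos φ / cos 40.2° along meridians, k = cos 40.2° / cos φ along parallels; h·k = 1.
At 59.5°: h = 0.6645, k = 1.505; principal scales a = 1.505, b = 0.6645.
sin(ω/2) = (a − b)/(a + b) = 0.8404/2.169 = 0.3874, so ω = 2 arcsin(0.3874) ≈ 45.6°.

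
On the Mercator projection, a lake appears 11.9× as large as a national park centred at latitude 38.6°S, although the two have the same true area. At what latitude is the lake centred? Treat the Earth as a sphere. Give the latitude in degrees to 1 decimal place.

76.9°

Mercator areal scale is sec²φ, so apparent-area ratio = sec²φ₁ / sec²φ₂ = cos²φ₂ / cos²φ₁.
cos²φ₂ / cos²φ₁ = 11.9  ⇒  cos φ₁ = cos 38.6° / √11.9 = 0.7815/3.450 = 0.2266.
φ₁ = arccos(0.2266) ≈ 76.9°.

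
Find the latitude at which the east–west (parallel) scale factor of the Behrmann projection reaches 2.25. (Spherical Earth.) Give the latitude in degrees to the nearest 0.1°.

The Behrmann projection is cylindrical equal-area with φ₀ = 30°. For cylindrical equal-area with standard parallel φ₀, h = cos φ / cos φ₀ and k = cos φ₀ / cos φ, so h·k = 1.
k = cos φ₀ / cos φ = 2.25  ⇒  cos φ = cos 30° / 2.25 = 0.3849.
φ = arccos(0.3849) ≈ 67.4°.

67.4°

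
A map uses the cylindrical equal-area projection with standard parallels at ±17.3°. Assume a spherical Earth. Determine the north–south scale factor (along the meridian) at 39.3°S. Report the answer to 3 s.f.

0.811

Cylindrical equal-area (φ₀ = 17.3°): h = cos φ / cos 17.3° along meridians, k = cos 17.3° / cos φ along parallels; h·k = 1.
h = cos 39.3° / cos 17.3° = 0.7738/0.9548 = 0.8105.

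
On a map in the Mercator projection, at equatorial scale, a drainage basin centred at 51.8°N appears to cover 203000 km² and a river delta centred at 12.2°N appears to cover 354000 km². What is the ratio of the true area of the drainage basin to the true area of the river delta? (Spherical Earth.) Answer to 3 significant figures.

Since Mercator area scale is 1/cos²φ, the true area equals the apparent area multiplied by cos²φ.
True area of drainage basin: 203000 × cos²(51.8°) = 203000 × 0.3824 = 77630 km².
True area of river delta: 354000 × cos²(12.2°) = 354000 × 0.9553 = 338200 km².
Ratio = 77630 / 338200 ≈ 0.230.

0.230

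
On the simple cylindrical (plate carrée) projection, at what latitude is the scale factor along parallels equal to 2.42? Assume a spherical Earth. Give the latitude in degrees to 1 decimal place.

65.6°

Plate carrée: h = 1, k = sec φ along parallels.
sec φ = 2.42  ⇒  cos φ = 0.4132  ⇒  φ ≈ 65.6°.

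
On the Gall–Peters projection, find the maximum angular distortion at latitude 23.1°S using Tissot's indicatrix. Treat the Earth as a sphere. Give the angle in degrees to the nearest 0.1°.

The Gall–Peters projection is cylindrical equal-area with φ₀ = 45°. A cylindrical equal-area projection with standard parallel φ₀ has meridian scale h = cos φ / cos φ₀ and parallel scale k = cos φ₀ / cos φ (so areas are preserved, h·k = 1).
At 23.1°: h = 1.301, k = 0.7687; principal scales a = 1.301, b = 0.7687.
sin(ω/2) = (a − b)/(a + b) = 0.5321/2.070 = 0.2571, so ω = 2 arcsin(0.2571) ≈ 29.8°.

29.8°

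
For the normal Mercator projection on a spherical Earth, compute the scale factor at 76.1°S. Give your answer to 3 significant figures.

The Mercator projection is conformal; its linear scale factor is the same in every direction and equals sec φ = 1/cos φ.
k = 1/cos 76.1° = 1/0.2402 = 4.163.

4.16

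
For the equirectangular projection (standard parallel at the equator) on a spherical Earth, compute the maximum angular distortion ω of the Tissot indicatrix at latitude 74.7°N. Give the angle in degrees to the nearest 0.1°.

Plate carrée maps x = Rλ, y = Rφ. The meridian scale is h = 1 and the parallel scale is k = 1/cos φ = sec φ.
At 74.7°: h = 1.000, k = 3.790; principal scales a = 3.790, b = 1.000.
sin(ω/2) = (a − b)/(a + b) = 2.790/4.790 = 0.5824, so ω = 2 arcsin(0.5824) ≈ 71.2°.

71.2°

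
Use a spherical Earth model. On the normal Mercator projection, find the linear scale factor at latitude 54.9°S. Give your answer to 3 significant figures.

The Mercator projection is conformal; its linear scale factor is the same in every direction and equals sec φ = 1/cos φ.
k = 1/cos 54.9° = 1/0.5750 = 1.739.

1.74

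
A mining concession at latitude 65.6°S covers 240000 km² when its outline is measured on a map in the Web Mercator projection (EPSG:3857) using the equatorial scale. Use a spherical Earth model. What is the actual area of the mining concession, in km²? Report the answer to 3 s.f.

For Mercator, h = k = sec φ (a conformal cylindrical projection has a single point scale, 1/cos φ).
Areal scale = k² = sec²φ = 1/cos²(65.6°) = 1/0.4131² = 5.860.
True area = apparent / (areal scale) = 240000 / 5.860 ≈ 41000 km².

41000 km²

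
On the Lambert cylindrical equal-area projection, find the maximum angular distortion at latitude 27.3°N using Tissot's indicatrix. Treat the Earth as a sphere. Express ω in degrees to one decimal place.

13.5°

The Lambert cylindrical equal-area projection is the cylindrical equal-area projection with its standard parallel at the equator (φ₀ = 0). For cylindrical equal-area with standard parallel φ₀, h = cos φ / cos φ₀ and k = cos φ₀ / cos φ, so h·k = 1.
At 27.3°: h = 0.8886, k = 1.125; principal scales a = 1.125, b = 0.8886.
sin(ω/2) = (a − b)/(a + b) = 0.2367/2.014 = 0.1175, so ω = 2 arcsin(0.1175) ≈ 13.5°.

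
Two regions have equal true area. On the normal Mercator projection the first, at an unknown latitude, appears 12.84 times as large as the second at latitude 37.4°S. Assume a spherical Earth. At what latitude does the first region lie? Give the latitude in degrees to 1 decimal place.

For equal true areas on Mercator, apparent areas scale as sec²φ, so the ratio is cos²φ₂ / cos²φ₁.
cos²φ₂ / cos²φ₁ = 12.84  ⇒  cos φ₁ = cos 37.4° / √12.84 = 0.7944/3.583 = 0.2217.
φ₁ = arccos(0.2217) ≈ 77.2°.

77.2°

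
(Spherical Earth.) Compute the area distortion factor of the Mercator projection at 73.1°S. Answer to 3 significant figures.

11.8

For Mercator, h = k = sec φ (a conformal cylindrical projection has a single point scale, 1/cos φ).
Areal scale = k² = sec²φ = 1/cos²(73.1°) = 1/0.2907² = 11.83.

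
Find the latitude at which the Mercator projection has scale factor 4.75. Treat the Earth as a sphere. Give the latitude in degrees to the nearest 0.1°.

77.8°

Mercator scale is k = sec φ = 1/cos φ.
1/cos φ = 4.75  ⇒  cos φ = 0.2105  ⇒  φ = arccos(0.2105) ≈ 77.8°.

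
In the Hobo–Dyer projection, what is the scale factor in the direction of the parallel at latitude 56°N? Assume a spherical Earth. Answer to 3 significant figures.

1.42

The Hobo–Dyer projection is cylindrical equal-area with φ₀ = 37.5°. A cylindrical equal-area projection with standard parallel φ₀ has meridian scale h = cos φ / cos φ₀ and parallel scale k = cos φ₀ / cos φ (so areas are preserved, h·k = 1).
k = cos 37.5° / cos 56° = 0.7934/0.5592 = 1.419.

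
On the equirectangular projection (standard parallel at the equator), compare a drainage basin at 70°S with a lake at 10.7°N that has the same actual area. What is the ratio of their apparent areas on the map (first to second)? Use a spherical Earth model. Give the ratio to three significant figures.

Plate carrée maps x = Rλ, y = Rφ. The meridian scale is h = 1 and the parallel scale is k = 1/cos φ = sec φ.
Areal scale at 70°: h·k = 1.000 × 2.924 = 2.924.
Areal scale at 10.7°: h·k = 1.000 × 1.018 = 1.018.
Ratio = 2.924/1.018 ≈ 2.87.

2.87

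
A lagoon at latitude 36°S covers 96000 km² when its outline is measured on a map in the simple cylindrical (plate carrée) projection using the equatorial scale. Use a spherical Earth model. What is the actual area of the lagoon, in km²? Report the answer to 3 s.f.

77700 km²

For the equirectangular projection with φ₀ = 0 (plate carrée), h = 1 along meridians and k = sec φ along parallels.
Areal scale = h·k = 1 × sec φ; at 36°, h = 1.000, k = 1.236, so h·k = 1.236.
True area = apparent / (areal scale) = 96000 / 1.236 ≈ 77700 km².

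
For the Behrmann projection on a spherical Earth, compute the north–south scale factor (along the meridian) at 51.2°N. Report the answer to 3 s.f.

The Behrmann projection is cylindrical equal-area with φ₀ = 30°. Cylindrical equal-area (φ₀ = 30°): h = cos φ / cos 30° along meridians, k = cos 30° / cos φ along parallels; h·k = 1.
h = cos 51.2° / cos 30° = 0.6266/0.8660 = 0.7235.

0.724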